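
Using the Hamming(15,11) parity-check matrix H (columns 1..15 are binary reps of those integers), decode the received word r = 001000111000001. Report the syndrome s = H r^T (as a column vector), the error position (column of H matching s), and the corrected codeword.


s = (1, 0, 1, 0)^T, error position = 10, corrected codeword c = 001000111100001

Compute s = H r^T mod 2 one row at a time:
  s_1 = 1 + 1 + 0 + 0 + 0 + 0 + 0 + 1 = 3 ≡ 1 (mod 2).
  s_2 = 0 + 0 + 0 + 1 + 0 + 0 + 0 + 1 = 2 ≡ 0 (mod 2).
  s_3 = 0 + 1 + 0 + 1 + 0 + 0 + 0 + 1 = 3 ≡ 1 (mod 2).
  s_4 = 0 + 1 + 0 + 1 + 1 + 0 + 0 + 1 = 4 ≡ 0 (mod 2).
s = (1, 0, 1, 0)^T — this equals column 10 of H (binary 1010), so error is at position 10.
Correct: flip bit 10 of r = 001000111000001 to get c = 001000111100001.


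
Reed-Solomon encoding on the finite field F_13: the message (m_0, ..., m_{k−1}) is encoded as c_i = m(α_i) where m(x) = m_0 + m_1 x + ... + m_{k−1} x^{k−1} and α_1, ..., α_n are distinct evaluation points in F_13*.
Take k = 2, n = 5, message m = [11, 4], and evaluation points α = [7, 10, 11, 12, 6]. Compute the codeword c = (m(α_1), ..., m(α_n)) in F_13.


c = [0, 12, 3, 7, 9]

Message polynomial: m(x) = 11 + 4·x (mod 13).
For each evaluation point α_i, compute m(α_i) mod 13:
  α_1 = 7: Horner steps 4 → 0, so m(7) = 0.
  α_2 = 10: Horner steps 4 → 12, so m(10) = 12.
  α_3 = 11: Horner steps 4 → 3, so m(11) = 3.
  α_4 = 12: Horner steps 4 → 7, so m(12) = 7.
  α_5 = 6: Horner steps 4 → 9, so m(6) = 9.
Codeword c = [0, 12, 3, 7, 9] ∈ F_13^5.


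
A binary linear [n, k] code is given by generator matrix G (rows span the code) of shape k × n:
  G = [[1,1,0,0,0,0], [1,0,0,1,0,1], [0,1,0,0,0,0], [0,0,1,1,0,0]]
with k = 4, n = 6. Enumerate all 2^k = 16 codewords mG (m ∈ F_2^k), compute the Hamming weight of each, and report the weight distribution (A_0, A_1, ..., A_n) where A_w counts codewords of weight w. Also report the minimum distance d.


Weight distribution: A_0 = 1, A_1 = 2, A_2 = 4, A_3 = 6, A_4 = 3. Minimum distance d = 1.

Enumerate all 2^4 = 16 messages m ∈ F_2^4.
For each, compute codeword c = mG in F_2^6, then tally its weight.
  m = 0000 → c = 000000, weight = 0.
  m = 1000 → c = 110000, weight = 2.
  m = 0100 → c = 100101, weight = 3.
  m = 1100 → c = 010101, weight = 3.
  m = 0010 → c = 010000, weight = 1.
  m = 1010 → c = 100000, weight = 1.
  m = 0110 → c = 110101, weight = 4.
  m = 1110 → c = 000101, weight = 2.
  m = 0001 → c = 001100, weight = 2.
  m = 1001 → c = 111100, weight = 4.
  m = 0101 → c = 101001, weight = 3.
  m = 1101 → c = 011001, weight = 3.
  m = 0011 → c = 011100, weight = 3.
  m = 1011 → c = 101100, weight = 3.
  m = 0111 → c = 111001, weight = 4.
  m = 1111 → c = 001001, weight = 2.
Tally weights:
  weight 0: 1 codewords.
  weight 1: 2 codewords.
  weight 2: 4 codewords.
  weight 3: 6 codewords.
  weight 4: 3 codewords.
Minimum distance d = smallest w > 0 with A_w > 0 = 1.
Sanity: Σ A_w = 16 = 2^4 = 16 ✓.


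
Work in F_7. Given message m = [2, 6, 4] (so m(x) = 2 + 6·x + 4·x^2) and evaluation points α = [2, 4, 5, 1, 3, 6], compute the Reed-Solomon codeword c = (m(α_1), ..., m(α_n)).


c = [2, 6, 6, 5, 0, 0]

Message polynomial: m(x) = 2 + 6·x + 4·x^2 (mod 7).
For each evaluation point α_i, compute m(α_i) mod 7:
  α_1 = 2: Horner steps 4 → 0 → 2, so m(2) = 2.
  α_2 = 4: Horner steps 4 → 1 → 6, so m(4) = 6.
  α_3 = 5: Horner steps 4 → 5 → 6, so m(5) = 6.
  α_4 = 1: Horner steps 4 → 3 → 5, so m(1) = 5.
  α_5 = 3: Horner steps 4 → 4 → 0, so m(3) = 0.
  α_6 = 6: Horner steps 4 → 2 → 0, so m(6) = 0.
Codeword c = [2, 6, 6, 5, 0, 0] ∈ F_7^6.


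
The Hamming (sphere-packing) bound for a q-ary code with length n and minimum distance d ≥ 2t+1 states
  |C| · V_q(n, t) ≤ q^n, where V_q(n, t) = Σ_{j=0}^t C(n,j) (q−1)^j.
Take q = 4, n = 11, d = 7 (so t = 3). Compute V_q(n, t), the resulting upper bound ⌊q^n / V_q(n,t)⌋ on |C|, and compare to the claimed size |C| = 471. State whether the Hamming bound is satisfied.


V_q(n, t) = 4984, q^n = 4194304, Hamming bound = 841, |C| = 471 ≤ bound (satisfied).

Step 1: Compute V_q(n, t) = Σ_{j=0}^3 C(n, j) (q−1)^j.
  j = 0: C(11,0)·(3)^0 = 1·1 = 1.
  j = 1: C(11,1)·(3)^1 = 11·3 = 33.
  j = 2: C(11,2)·(3)^2 = 55·9 = 495.
  j = 3: C(11,3)·(3)^3 = 165·27 = 4455.
  V_q(n, t) = 1 + 33 + 495 + 4455 = 4984.
Step 2: q^n = 4^11 = 4194304.
Step 3: Hamming bound ⌊q^n / V_q(n,t)⌋ = ⌊4194304/4984⌋ = 841.
Step 4: Compare |C| = 471 to 841: satisfied.
The claimed |C| lies below the Hamming bound.


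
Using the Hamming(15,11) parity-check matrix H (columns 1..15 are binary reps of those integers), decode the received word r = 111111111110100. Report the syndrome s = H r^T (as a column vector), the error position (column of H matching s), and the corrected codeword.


s = (1, 1, 0, 1)^T, error position = 13, corrected codeword c = 111111111110000

Compute s = H r^T mod 2 one row at a time:
  s_1 = 1 + 1 + 1 + 1 + 0 + 1 + 0 + 0 = 5 ≡ 1 (mod 2).
  s_2 = 1 + 1 + 1 + 1 + 0 + 1 + 0 + 0 = 5 ≡ 1 (mod 2).
  s_3 = 1 + 1 + 1 + 1 + 1 + 1 + 0 + 0 = 6 ≡ 0 (mod 2).
  s_4 = 1 + 1 + 1 + 1 + 1 + 1 + 1 + 0 = 7 ≡ 1 (mod 2).
s = (1, 1, 0, 1)^T — this equals column 13 of H (binary 1101), so error is at position 13.
Correct: flip bit 13 of r = 111111111110100 to get c = 111111111110000.


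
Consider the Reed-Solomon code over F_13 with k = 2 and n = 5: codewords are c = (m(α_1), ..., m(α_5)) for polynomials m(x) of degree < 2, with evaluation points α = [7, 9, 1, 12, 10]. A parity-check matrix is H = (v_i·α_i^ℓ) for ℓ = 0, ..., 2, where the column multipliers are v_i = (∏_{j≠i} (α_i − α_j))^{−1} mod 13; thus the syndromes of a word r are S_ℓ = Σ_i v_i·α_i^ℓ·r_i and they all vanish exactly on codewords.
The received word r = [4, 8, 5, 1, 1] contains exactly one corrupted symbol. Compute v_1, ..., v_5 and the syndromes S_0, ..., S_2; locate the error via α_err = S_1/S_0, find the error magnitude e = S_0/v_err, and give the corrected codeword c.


S = (11, 6, 8), error at position 5, error magnitude e = 4, c = [4, 8, 5, 1, 10].

Step 1: column multipliers v_i = (∏_{j≠i}(α_i − α_j))^{−1} mod 13.
  i = 1 (α = 7): (7−9)(7−1)(7−12)(7−10) = (−2)·6·(−5)·(−3) = −180 ≡ 2, so v_1 = 2^{−1} = 7 (mod 13).
  i = 2 (α = 9): (9−7)(9−1)(9−12)(9−10) = 2·8·(−3)·(−1) = 48 ≡ 9, so v_2 = 9^{−1} = 3 (mod 13).
  i = 3 (α = 1): (1−7)(1−9)(1−12)(1−10) = (−6)·(−8)·(−11)·(−9) = 4752 ≡ 7, so v_3 = 7^{−1} = 2 (mod 13).
  i = 4 (α = 12): (12−7)(12−9)(12−1)(12−10) = 5·3·11·2 = 330 ≡ 5, so v_4 = 5^{−1} = 8 (mod 13).
  i = 5 (α = 10): (10−7)(10−9)(10−1)(10−12) = 3·1·9·(−2) = −54 ≡ 11, so v_5 = 11^{−1} = 6 (mod 13).
  v = [7, 3, 2, 8, 6].
Step 2: syndromes of r = [4, 8, 5, 1, 1] (all sums mod 13).
  S_0 = Σ v_i r_i = 7·4 + 3·8 + 2·5 + 8·1 + 6·1 = 76 ≡ 11.
  S_1 = Σ v_i α_i r_i = 7·7·4 + 3·9·8 + 2·1·5 + 8·12·1 + 6·10·1 = 578 ≡ 6.
  α_i^2 mod 13 = [10, 3, 1, 1, 9].
  S_2 = Σ v_i α_i^2 r_i = 7·10·4 + 3·3·8 + 2·1·5 + 8·1·1 + 6·9·1 = 424 ≡ 8.
  S = (11, 6, 8) ≠ 0, so r is not a codeword (an error is present).
Step 3: locate the error. For a single error e at position i, S_ℓ = v_i·e·α_i^ℓ, so α_err = S_1/S_0.
  S_0^{−1} = 11^{−1} = 6 (mod 13), so α_err = 6·6 = 36 ≡ 10 = α_5. Error position i = 5.
  Consistency check: S_2/S_1 = 8·11 = 88 ≡ 10 = α_err ✓ (single-error assumption holds).
Step 4: error magnitude e = S_0/v_5 = S_0·∏_{j≠5}(α_5 − α_j) = 11·11 = 121 ≡ 4 (mod 13).
Step 5: correct position 5: c_5 = r_5 − e = 1 − 4 ≡ 10 (mod 13). Hence c = [4, 8, 5, 1, 10].
  Check: interpolating c through the α_i gives m(x) = 3 + 2·x (degree < 2) with m(α_i) = c_i for every i, so c is indeed a codeword.


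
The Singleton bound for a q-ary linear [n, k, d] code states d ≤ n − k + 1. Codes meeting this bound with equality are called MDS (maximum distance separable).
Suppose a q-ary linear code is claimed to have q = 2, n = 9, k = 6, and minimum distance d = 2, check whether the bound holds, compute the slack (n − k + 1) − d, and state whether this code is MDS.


Singleton RHS = n − k + 1 = 4, slack = 2, bound satisfied, not MDS.

Singleton bound: d ≤ n − k + 1.
Here n = 9, k = 6, so n − k + 1 = 4.
Given d = 2, check d ≤ 4: YES.
Slack = (n − k + 1) − d = 2.
The code is NOT MDS (slack = 2 > 0).
Description: the claimed parameters are [9, 6, 2]_2; such a code would be non-MDS.


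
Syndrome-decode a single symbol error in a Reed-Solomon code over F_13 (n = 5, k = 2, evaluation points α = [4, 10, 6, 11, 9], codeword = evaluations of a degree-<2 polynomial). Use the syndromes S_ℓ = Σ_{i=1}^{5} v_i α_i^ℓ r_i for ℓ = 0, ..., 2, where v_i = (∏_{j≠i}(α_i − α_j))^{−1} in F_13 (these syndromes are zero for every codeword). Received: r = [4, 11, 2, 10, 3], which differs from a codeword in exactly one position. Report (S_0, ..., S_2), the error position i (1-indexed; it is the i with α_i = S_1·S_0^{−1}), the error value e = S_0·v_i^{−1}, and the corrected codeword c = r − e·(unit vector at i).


S = (1, 9, 3), error at position 5, error magnitude e = 4, c = [4, 11, 2, 10, 12].

Step 1: column multipliers v_i = (∏_{j≠i}(α_i − α_j))^{−1} mod 13.
  i = 1 (α = 4): (4−10)(4−6)(4−11)(4−9) = (−6)·(−2)·(−7)·(−5) = 420 ≡ 4, so v_1 = 4^{−1} = 10 (mod 13).
  i = 2 (α = 10): (10−4)(10−6)(10−11)(10−9) = 6·4·(−1)·1 = −24 ≡ 2, so v_2 = 2^{−1} = 7 (mod 13).
  i = 3 (α = 6): (6−4)(6−10)(6−11)(6−9) = 2·(−4)·(−5)·(−3) = −120 ≡ 10, so v_3 = 10^{−1} = 4 (mod 13).
  i = 4 (α = 11): (11−4)(11−10)(11−6)(11−9) = 7·1·5·2 = 70 ≡ 5, so v_4 = 5^{−1} = 8 (mod 13).
  i = 5 (α = 9): (9−4)(9−10)(9−6)(9−11) = 5·(−1)·3·(−2) = 30 ≡ 4, so v_5 = 4^{−1} = 10 (mod 13).
  v = [10, 7, 4, 8, 10].
Step 2: syndromes of r = [4, 11, 2, 10, 3] (all sums mod 13).
  S_0 = Σ v_i r_i = 10·4 + 7·11 + 4·2 + 8·10 + 10·3 = 235 ≡ 1.
  S_1 = Σ v_i α_i r_i = 10·4·4 + 7·10·11 + 4·6·2 + 8·11·10 + 10·9·3 = 2128 ≡ 9.
  α_i^2 mod 13 = [3, 9, 10, 4, 3].
  S_2 = Σ v_i α_i^2 r_i = 10·3·4 + 7·9·11 + 4·10·2 + 8·4·10 + 10·3·3 = 1303 ≡ 3.
  S = (1, 9, 3) ≠ 0, so r is not a codeword (an error is present).
Step 3: locate the error. For a single error e at position i, S_ℓ = v_i·e·α_i^ℓ, so α_err = S_1/S_0.
  S_0^{−1} = 1^{−1} = 1 (mod 13), so α_err = 9·1 = 9 ≡ 9 = α_5. Error position i = 5.
  Consistency check: S_2/S_1 = 3·3 = 9 ≡ 9 = α_err ✓ (single-error assumption holds).
Step 4: error magnitude e = S_0/v_5 = S_0·∏_{j≠5}(α_5 − α_j) = 1·4 = 4 ≡ 4 (mod 13).
Step 5: correct position 5: c_5 = r_5 − e = 3 − 4 ≡ 12 (mod 13). Hence c = [4, 11, 2, 10, 12].
  Check: interpolating c through the α_i gives m(x) = 8 + 12·x (degree < 2) with m(α_i) = c_i for every i, so c is indeed a codeword.


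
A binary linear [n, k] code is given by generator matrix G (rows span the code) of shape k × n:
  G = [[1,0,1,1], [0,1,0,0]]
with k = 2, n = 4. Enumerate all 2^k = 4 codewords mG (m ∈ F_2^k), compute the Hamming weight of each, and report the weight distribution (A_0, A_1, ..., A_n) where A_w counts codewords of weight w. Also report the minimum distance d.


Weight distribution: A_0 = 1, A_1 = 1, A_3 = 1, A_4 = 1. Minimum distance d = 1.

Enumerate all 2^2 = 4 messages m ∈ F_2^2.
For each, compute codeword c = mG in F_2^4, then tally its weight.
  m = 00 → c = 0000, weight = 0.
  m = 10 → c = 1011, weight = 3.
  m = 01 → c = 0100, weight = 1.
  m = 11 → c = 1111, weight = 4.
Tally weights:
  weight 0: 1 codewords.
  weight 1: 1 codewords.
  weight 3: 1 codewords.
  weight 4: 1 codewords.
Minimum distance d = smallest w > 0 with A_w > 0 = 1.
Sanity: Σ A_w = 4 = 2^2 = 4 ✓.


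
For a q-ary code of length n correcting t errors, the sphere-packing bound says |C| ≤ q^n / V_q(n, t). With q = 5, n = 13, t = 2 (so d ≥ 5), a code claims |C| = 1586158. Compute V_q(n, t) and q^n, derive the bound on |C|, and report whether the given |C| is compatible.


V_q(n, t) = 1301, q^n = 1220703125, Hamming bound = 938280, |C| = 1586158 > bound (violated).

Step 1: Compute V_q(n, t) = Σ_{j=0}^2 C(n, j) (q−1)^j.
  j = 0: C(13,0)·(4)^0 = 1·1 = 1.
  j = 1: C(13,1)·(4)^1 = 13·4 = 52.
  j = 2: C(13,2)·(4)^2 = 78·16 = 1248.
  V_q(n, t) = 1 + 52 + 1248 = 1301.
Step 2: q^n = 5^13 = 1220703125.
Step 3: Hamming bound ⌊q^n / V_q(n,t)⌋ = ⌊1220703125/1301⌋ = 938280.
Step 4: Compare |C| = 1586158 to 938280: violated.
The claimed |C| lies above the Hamming bound, so no 5-ary code of length 13 with d ≥ 5 can have 1586158 codewords.


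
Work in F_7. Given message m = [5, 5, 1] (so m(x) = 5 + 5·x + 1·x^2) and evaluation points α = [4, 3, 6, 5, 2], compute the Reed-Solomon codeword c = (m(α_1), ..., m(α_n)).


c = [6, 1, 1, 6, 5]

Message polynomial: m(x) = 5 + 5·x + 1·x^2 (mod 7).
For each evaluation point α_i, compute m(α_i) mod 7:
  α_1 = 4: Horner steps 1 → 2 → 6, so m(4) = 6.
  α_2 = 3: Horner steps 1 → 1 → 1, so m(3) = 1.
  α_3 = 6: Horner steps 1 → 4 → 1, so m(6) = 1.
  α_4 = 5: Horner steps 1 → 3 → 6, so m(5) = 6.
  α_5 = 2: Horner steps 1 → 0 → 5, so m(2) = 5.
Codeword c = [6, 1, 1, 6, 5] ∈ F_7^5.


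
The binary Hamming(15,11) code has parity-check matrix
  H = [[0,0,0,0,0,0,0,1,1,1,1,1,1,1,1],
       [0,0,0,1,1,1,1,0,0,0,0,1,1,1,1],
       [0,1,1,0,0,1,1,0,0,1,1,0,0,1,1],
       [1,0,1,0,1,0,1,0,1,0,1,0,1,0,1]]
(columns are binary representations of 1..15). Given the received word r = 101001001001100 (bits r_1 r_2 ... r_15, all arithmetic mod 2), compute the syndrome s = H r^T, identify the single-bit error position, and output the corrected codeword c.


s = (1, 1, 0, 0)^T, error position = 12, corrected codeword c = 101001001000100

Compute s = H r^T mod 2 one row at a time:
  s_1 = 0 + 1 + 0 + 0 + 1 + 1 + 0 + 0 = 3 ≡ 1 (mod 2).
  s_2 = 0 + 0 + 1 + 0 + 1 + 1 + 0 + 0 = 3 ≡ 1 (mod 2).
  s_3 = 0 + 1 + 1 + 0 + 0 + 0 + 0 + 0 = 2 ≡ 0 (mod 2).
  s_4 = 1 + 1 + 0 + 0 + 1 + 0 + 1 + 0 = 4 ≡ 0 (mod 2).
s = (1, 1, 0, 0)^T — this equals column 12 of H (binary 1100), so error is at position 12.
Correct: flip bit 12 of r = 101001001001100 to get c = 101001001000100.


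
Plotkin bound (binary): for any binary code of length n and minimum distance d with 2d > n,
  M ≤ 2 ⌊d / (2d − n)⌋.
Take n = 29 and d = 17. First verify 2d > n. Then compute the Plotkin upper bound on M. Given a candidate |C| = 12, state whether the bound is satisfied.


Plotkin bound M ≤ 6; given |C| = 12 > bound (violated).

Check applicability: 2d = 34, n = 29.
2d − n = 5 > 0, so Plotkin applies.
Compute d/(2d−n) = 17/5 ≈ 3.4000.
⌊d/(2d−n)⌋ = 3.
Plotkin bound: M ≤ 2·3 = 6.
Given |C| = 12, check: VIOLATED.
This |C| is above the Plotkin bound, so no binary code with n = 29, d = 17 and 12 codewords exists.


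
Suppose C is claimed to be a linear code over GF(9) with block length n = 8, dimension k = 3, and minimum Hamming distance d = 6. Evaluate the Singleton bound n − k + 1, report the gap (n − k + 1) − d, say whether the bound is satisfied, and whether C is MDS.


Singleton RHS = n − k + 1 = 6, slack = 0, bound satisfied, MDS.

Singleton bound: d ≤ n − k + 1.
Here n = 8, k = 3, so n − k + 1 = 6.
Given d = 6, check d ≤ 6: YES.
Slack = (n − k + 1) − d = 0.
The code is MDS (slack = 0).
Description: the claimed parameters are [8, 3, 6]_9; such a code would be MDS (meets Singleton bound).


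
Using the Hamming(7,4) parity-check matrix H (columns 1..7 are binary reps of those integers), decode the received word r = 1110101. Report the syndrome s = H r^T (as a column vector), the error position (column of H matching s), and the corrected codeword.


s = (0, 1, 0)^T, error position = 2, corrected codeword c = 1010101

Compute s = H r^T mod 2 one row at a time:
  s_1 = 0 + 1 + 0 + 1 = 2 ≡ 0 (mod 2).
  s_2 = 1 + 1 + 0 + 1 = 3 ≡ 1 (mod 2).
  s_3 = 1 + 1 + 1 + 1 = 4 ≡ 0 (mod 2).
s = (0, 1, 0)^T — this equals column 2 of H (binary 010), so error is at position 2.
Correct: flip bit 2 of r = 1110101 to get c = 1010101.


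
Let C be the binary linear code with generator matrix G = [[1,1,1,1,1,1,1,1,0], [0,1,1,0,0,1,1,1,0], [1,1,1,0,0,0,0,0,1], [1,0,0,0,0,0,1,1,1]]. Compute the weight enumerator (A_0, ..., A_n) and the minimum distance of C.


Weight distribution: A_0 = 1, A_1 = 1, A_3 = 1, A_4 = 4, A_5 = 5, A_6 = 2, A_7 = 1, A_8 = 1. Minimum distance d = 1.

Enumerate all 2^4 = 16 messages m ∈ F_2^4.
For each, compute codeword c = mG in F_2^9, then tally its weight.
  m = 0000 → c = 000000000, weight = 0.
  m = 1000 → c = 111111110, weight = 8.
  m = 0100 → c = 011001110, weight = 5.
  m = 1100 → c = 100110000, weight = 3.
  m = 0010 → c = 111000001, weight = 4.
  m = 1010 → c = 000111111, weight = 6.
  m = 0110 → c = 100001111, weight = 5.
  m = 1110 → c = 011110001, weight = 5.
  m = 0001 → c = 100000111, weight = 4.
  m = 1001 → c = 011111001, weight = 6.
  m = 0101 → c = 111001001, weight = 5.
  m = 1101 → c = 000110111, weight = 5.
  m = 0011 → c = 011000110, weight = 4.
  m = 1011 → c = 100111000, weight = 4.
  m = 0111 → c = 000001000, weight = 1.
  m = 1111 → c = 111110110, weight = 7.
Tally weights:
  weight 0: 1 codewords.
  weight 1: 1 codewords.
  weight 3: 1 codewords.
  weight 4: 4 codewords.
  weight 5: 5 codewords.
  weight 6: 2 codewords.
  weight 7: 1 codewords.
  weight 8: 1 codewords.
Minimum distance d = smallest w > 0 with A_w > 0 = 1.
Sanity: Σ A_w = 16 = 2^4 = 16 ✓.


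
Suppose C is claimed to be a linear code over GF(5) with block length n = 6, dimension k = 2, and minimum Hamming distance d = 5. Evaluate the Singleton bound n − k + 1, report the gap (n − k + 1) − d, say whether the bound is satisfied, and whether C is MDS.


Singleton RHS = n − k + 1 = 5, slack = 0, bound satisfied, MDS.

Singleton bound: d ≤ n − k + 1.
Here n = 6, k = 2, so n − k + 1 = 5.
Given d = 5, check d ≤ 5: YES.
Slack = (n − k + 1) − d = 0.
The code is MDS (slack = 0).
Description: the claimed parameters are [6, 2, 5]_5; such a code would be MDS (meets Singleton bound).


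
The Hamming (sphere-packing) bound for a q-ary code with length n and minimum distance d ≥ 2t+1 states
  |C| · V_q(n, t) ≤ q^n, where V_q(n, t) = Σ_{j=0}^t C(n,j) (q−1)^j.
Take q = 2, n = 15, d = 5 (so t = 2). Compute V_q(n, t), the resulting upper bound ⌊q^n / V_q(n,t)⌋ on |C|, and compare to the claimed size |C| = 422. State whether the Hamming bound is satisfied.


V_q(n, t) = 121, q^n = 32768, Hamming bound = 270, |C| = 422 > bound (violated).

Step 1: Compute V_q(n, t) = Σ_{j=0}^2 C(n, j) (q−1)^j.
  j = 0: C(15,0)·(1)^0 = 1·1 = 1.
  j = 1: C(15,1)·(1)^1 = 15·1 = 15.
  j = 2: C(15,2)·(1)^2 = 105·1 = 105.
  V_q(n, t) = 1 + 15 + 105 = 121.
Step 2: q^n = 2^15 = 32768.
Step 3: Hamming bound ⌊q^n / V_q(n,t)⌋ = ⌊32768/121⌋ = 270.
Step 4: Compare |C| = 422 to 270: violated.
The claimed |C| lies above the Hamming bound, so no 2-ary code of length 15 with d ≥ 5 can have 422 codewords.


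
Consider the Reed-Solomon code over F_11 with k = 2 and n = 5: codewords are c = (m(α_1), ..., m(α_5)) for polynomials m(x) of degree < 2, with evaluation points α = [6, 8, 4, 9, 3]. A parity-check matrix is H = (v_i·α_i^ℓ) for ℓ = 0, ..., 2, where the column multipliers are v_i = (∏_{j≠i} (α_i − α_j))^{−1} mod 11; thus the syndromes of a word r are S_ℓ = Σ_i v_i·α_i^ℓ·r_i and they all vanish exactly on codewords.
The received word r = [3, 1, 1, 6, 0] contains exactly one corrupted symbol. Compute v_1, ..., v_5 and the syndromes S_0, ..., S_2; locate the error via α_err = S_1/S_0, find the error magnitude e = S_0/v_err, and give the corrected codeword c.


S = (10, 3, 2), error at position 2, error magnitude e = 7, c = [3, 5, 1, 6, 0].

Step 1: column multipliers v_i = (∏_{j≠i}(α_i − α_j))^{−1} mod 11.
  i = 1 (α = 6): (6−8)(6−4)(6−9)(6−3) = (−2)·2·(−3)·3 = 36 ≡ 3, so v_1 = 3^{−1} = 4 (mod 11).
  i = 2 (α = 8): (8−6)(8−4)(8−9)(8−3) = 2·4·(−1)·5 = −40 ≡ 4, so v_2 = 4^{−1} = 3 (mod 11).
  i = 3 (α = 4): (4−6)(4−8)(4−9)(4−3) = (−2)·(−4)·(−5)·1 = −40 ≡ 4, so v_3 = 4^{−1} = 3 (mod 11).
  i = 4 (α = 9): (9−6)(9−8)(9−4)(9−3) = 3·1·5·6 = 90 ≡ 2, so v_4 = 2^{−1} = 6 (mod 11).
  i = 5 (α = 3): (3−6)(3−8)(3−4)(3−9) = (−3)·(−5)·(−1)·(−6) = 90 ≡ 2, so v_5 = 2^{−1} = 6 (mod 11).
  v = [4, 3, 3, 6, 6].
Step 2: syndromes of r = [3, 1, 1, 6, 0] (all sums mod 11).
  S_0 = Σ v_i r_i = 4·3 + 3·1 + 3·1 + 6·6 + 6·0 = 54 ≡ 10.
  S_1 = Σ v_i α_i r_i = 4·6·3 + 3·8·1 + 3·4·1 + 6·9·6 + 6·3·0 = 432 ≡ 3.
  α_i^2 mod 11 = [3, 9, 5, 4, 9].
  S_2 = Σ v_i α_i^2 r_i = 4·3·3 + 3·9·1 + 3·5·1 + 6·4·6 + 6·9·0 = 222 ≡ 2.
  S = (10, 3, 2) ≠ 0, so r is not a codeword (an error is present).
Step 3: locate the error. For a single error e at position i, S_ℓ = v_i·e·α_i^ℓ, so α_err = S_1/S_0.
  S_0^{−1} = 10^{−1} = 10 (mod 11), so α_err = 3·10 = 30 ≡ 8 = α_2. Error position i = 2.
  Consistency check: S_2/S_1 = 2·4 = 8 ≡ 8 = α_err ✓ (single-error assumption holds).
Step 4: error magnitude e = S_0/v_2 = S_0·∏_{j≠2}(α_2 − α_j) = 10·4 = 40 ≡ 7 (mod 11).
Step 5: correct position 2: c_2 = r_2 − e = 1 − 7 ≡ 5 (mod 11). Hence c = [3, 5, 1, 6, 0].
  Check: interpolating c through the α_i gives m(x) = 8 + 1·x (degree < 2) with m(α_i) = c_i for every i, so c is indeed a codeword.


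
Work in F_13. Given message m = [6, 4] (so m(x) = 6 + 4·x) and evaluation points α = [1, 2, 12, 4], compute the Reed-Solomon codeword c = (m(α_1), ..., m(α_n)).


c = [10, 1, 2, 9]

Message polynomial: m(x) = 6 + 4·x (mod 13).
For each evaluation point α_i, compute m(α_i) mod 13:
  α_1 = 1: Horner steps 4 → 10, so m(1) = 10.
  α_2 = 2: Horner steps 4 → 1, so m(2) = 1.
  α_3 = 12: Horner steps 4 → 2, so m(12) = 2.
  α_4 = 4: Horner steps 4 → 9, so m(4) = 9.
Codeword c = [10, 1, 2, 9] ∈ F_13^4.


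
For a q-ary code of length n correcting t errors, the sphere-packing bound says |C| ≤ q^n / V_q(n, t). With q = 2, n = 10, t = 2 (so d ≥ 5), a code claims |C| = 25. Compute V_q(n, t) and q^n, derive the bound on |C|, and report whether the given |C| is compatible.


V_q(n, t) = 56, q^n = 1024, Hamming bound = 18, |C| = 25 > bound (violated).

Step 1: Compute V_q(n, t) = Σ_{j=0}^2 C(n, j) (q−1)^j.
  j = 0: C(10,0)·(1)^0 = 1·1 = 1.
  j = 1: C(10,1)·(1)^1 = 10·1 = 10.
  j = 2: C(10,2)·(1)^2 = 45·1 = 45.
  V_q(n, t) = 1 + 10 + 45 = 56.
Step 2: q^n = 2^10 = 1024.
Step 3: Hamming bound ⌊q^n / V_q(n,t)⌋ = ⌊1024/56⌋ = 18.
Step 4: Compare |C| = 25 to 18: violated.
The claimed |C| lies above the Hamming bound, so no 2-ary code of length 10 with d ≥ 5 can have 25 codewords.


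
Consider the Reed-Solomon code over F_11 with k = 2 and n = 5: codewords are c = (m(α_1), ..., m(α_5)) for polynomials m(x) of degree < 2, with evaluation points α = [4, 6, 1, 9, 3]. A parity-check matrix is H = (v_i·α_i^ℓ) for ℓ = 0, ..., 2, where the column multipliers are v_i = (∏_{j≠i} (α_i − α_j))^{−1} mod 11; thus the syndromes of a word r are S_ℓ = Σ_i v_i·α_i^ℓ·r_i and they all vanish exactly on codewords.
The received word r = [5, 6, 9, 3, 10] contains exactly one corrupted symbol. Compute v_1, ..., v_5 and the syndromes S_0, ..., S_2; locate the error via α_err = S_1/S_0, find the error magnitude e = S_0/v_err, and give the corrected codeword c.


S = (9, 4, 3), error at position 4, error magnitude e = 1, c = [5, 6, 9, 2, 10].

Step 1: column multipliers v_i = (∏_{j≠i}(α_i − α_j))^{−1} mod 11.
  i = 1 (α = 4): (4−6)(4−1)(4−9)(4−3) = (−2)·3·(−5)·1 = 30 ≡ 8, so v_1 = 8^{−1} = 7 (mod 11).
  i = 2 (α = 6): (6−4)(6−1)(6−9)(6−3) = 2·5·(−3)·3 = −90 ≡ 9, so v_2 = 9^{−1} = 5 (mod 11).
  i = 3 (α = 1): (1−4)(1−6)(1−9)(1−3) = (−3)·(−5)·(−8)·(−2) = 240 ≡ 9, so v_3 = 9^{−1} = 5 (mod 11).
  i = 4 (α = 9): (9−4)(9−6)(9−1)(9−3) = 5·3·8·6 = 720 ≡ 5, so v_4 = 5^{−1} = 9 (mod 11).
  i = 5 (α = 3): (3−4)(3−6)(3−1)(3−9) = (−1)·(−3)·2·(−6) = −36 ≡ 8, so v_5 = 8^{−1} = 7 (mod 11).
  v = [7, 5, 5, 9, 7].
Step 2: syndromes of r = [5, 6, 9, 3, 10] (all sums mod 11).
  S_0 = Σ v_i r_i = 7·5 + 5·6 + 5·9 + 9·3 + 7·10 = 207 ≡ 9.
  S_1 = Σ v_i α_i r_i = 7·4·5 + 5·6·6 + 5·1·9 + 9·9·3 + 7·3·10 = 818 ≡ 4.
  α_i^2 mod 11 = [5, 3, 1, 4, 9].
  S_2 = Σ v_i α_i^2 r_i = 7·5·5 + 5·3·6 + 5·1·9 + 9·4·3 + 7·9·10 = 1048 ≡ 3.
  S = (9, 4, 3) ≠ 0, so r is not a codeword (an error is present).
Step 3: locate the error. For a single error e at position i, S_ℓ = v_i·e·α_i^ℓ, so α_err = S_1/S_0.
  S_0^{−1} = 9^{−1} = 5 (mod 11), so α_err = 4·5 = 20 ≡ 9 = α_4. Error position i = 4.
  Consistency check: S_2/S_1 = 3·3 = 9 ≡ 9 = α_err ✓ (single-error assumption holds).
Step 4: error magnitude e = S_0/v_4 = S_0·∏_{j≠4}(α_4 − α_j) = 9·5 = 45 ≡ 1 (mod 11).
Step 5: correct position 4: c_4 = r_4 − e = 3 − 1 ≡ 2 (mod 11). Hence c = [5, 6, 9, 2, 10].
  Check: interpolating c through the α_i gives m(x) = 3 + 6·x (degree < 2) with m(α_i) = c_i for every i, so c is indeed a codeword.


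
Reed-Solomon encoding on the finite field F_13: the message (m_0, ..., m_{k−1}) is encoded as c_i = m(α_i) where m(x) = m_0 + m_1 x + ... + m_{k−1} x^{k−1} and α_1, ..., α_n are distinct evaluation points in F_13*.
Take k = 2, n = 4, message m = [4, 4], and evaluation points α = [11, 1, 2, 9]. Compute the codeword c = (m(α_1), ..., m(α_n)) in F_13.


c = [9, 8, 12, 1]

Message polynomial: m(x) = 4 + 4·x (mod 13).
For each evaluation point α_i, compute m(α_i) mod 13:
  α_1 = 11: Horner steps 4 → 9, so m(11) = 9.
  α_2 = 1: Horner steps 4 → 8, so m(1) = 8.
  α_3 = 2: Horner steps 4 → 12, so m(2) = 12.
  α_4 = 9: Horner steps 4 → 1, so m(9) = 1.
Codeword c = [9, 8, 12, 1] ∈ F_13^4.


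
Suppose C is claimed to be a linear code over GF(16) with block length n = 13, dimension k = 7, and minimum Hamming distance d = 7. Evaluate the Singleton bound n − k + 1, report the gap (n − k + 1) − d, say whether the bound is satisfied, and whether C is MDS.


Singleton RHS = n − k + 1 = 7, slack = 0, bound satisfied, MDS.

Singleton bound: d ≤ n − k + 1.
Here n = 13, k = 7, so n − k + 1 = 7.
Given d = 7, check d ≤ 7: YES.
Slack = (n − k + 1) − d = 0.
The code is MDS (slack = 0).
Description: the claimed parameters are [13, 7, 7]_16; such a code would be MDS (meets Singleton bound).


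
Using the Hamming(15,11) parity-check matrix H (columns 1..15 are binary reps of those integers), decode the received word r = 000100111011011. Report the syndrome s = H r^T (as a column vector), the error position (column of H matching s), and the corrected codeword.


s = (0, 1, 0, 0)^T, error position = 4, corrected codeword c = 000000111011011

Compute s = H r^T mod 2 one row at a time:
  s_1 = 1 + 1 + 0 + 1 + 1 + 0 + 1 + 1 = 6 ≡ 0 (mod 2).
  s_2 = 1 + 0 + 0 + 1 + 1 + 0 + 1 + 1 = 5 ≡ 1 (mod 2).
  s_3 = 0 + 0 + 0 + 1 + 0 + 1 + 1 + 1 = 4 ≡ 0 (mod 2).
  s_4 = 0 + 0 + 0 + 1 + 1 + 1 + 0 + 1 = 4 ≡ 0 (mod 2).
s = (0, 1, 0, 0)^T — this equals column 4 of H (binary 0100), so error is at position 4.
Correct: flip bit 4 of r = 000100111011011 to get c = 000000111011011.


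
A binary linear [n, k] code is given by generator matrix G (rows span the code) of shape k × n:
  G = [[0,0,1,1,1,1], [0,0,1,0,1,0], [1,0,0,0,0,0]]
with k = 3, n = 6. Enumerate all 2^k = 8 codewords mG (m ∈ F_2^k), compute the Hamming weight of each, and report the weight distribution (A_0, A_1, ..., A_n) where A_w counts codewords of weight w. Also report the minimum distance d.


Weight distribution: A_0 = 1, A_1 = 1, A_2 = 2, A_3 = 2, A_4 = 1, A_5 = 1. Minimum distance d = 1.

Enumerate all 2^3 = 8 messages m ∈ F_2^3.
For each, compute codeword c = mG in F_2^6, then tally its weight.
  m = 000 → c = 000000, weight = 0.
  m = 100 → c = 001111, weight = 4.
  m = 010 → c = 001010, weight = 2.
  m = 110 → c = 000101, weight = 2.
  m = 001 → c = 100000, weight = 1.
  m = 101 → c = 101111, weight = 5.
  m = 011 → c = 101010, weight = 3.
  m = 111 → c = 100101, weight = 3.
Tally weights:
  weight 0: 1 codewords.
  weight 1: 1 codewords.
  weight 2: 2 codewords.
  weight 3: 2 codewords.
  weight 4: 1 codewords.
  weight 5: 1 codewords.
Minimum distance d = smallest w > 0 with A_w > 0 = 1.
Sanity: Σ A_w = 8 = 2^3 = 8 ✓.


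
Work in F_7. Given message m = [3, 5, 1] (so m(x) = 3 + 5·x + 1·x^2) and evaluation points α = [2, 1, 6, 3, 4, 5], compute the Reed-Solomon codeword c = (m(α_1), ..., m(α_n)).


c = [3, 2, 6, 6, 4, 4]

Message polynomial: m(x) = 3 + 5·x + 1·x^2 (mod 7).
For each evaluation point α_i, compute m(α_i) mod 7:
  α_1 = 2: Horner steps 1 → 0 → 3, so m(2) = 3.
  α_2 = 1: Horner steps 1 → 6 → 2, so m(1) = 2.
  α_3 = 6: Horner steps 1 → 4 → 6, so m(6) = 6.
  α_4 = 3: Horner steps 1 → 1 → 6, so m(3) = 6.
  α_5 = 4: Horner steps 1 → 2 → 4, so m(4) = 4.
  α_6 = 5: Horner steps 1 → 3 → 4, so m(5) = 4.
Codeword c = [3, 2, 6, 6, 4, 4] ∈ F_7^6.


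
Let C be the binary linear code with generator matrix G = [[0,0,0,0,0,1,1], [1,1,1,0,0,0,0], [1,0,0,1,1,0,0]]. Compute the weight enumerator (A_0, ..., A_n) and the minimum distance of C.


Weight distribution: A_0 = 1, A_2 = 1, A_3 = 2, A_4 = 1, A_5 = 2, A_6 = 1. Minimum distance d = 2.

Enumerate all 2^3 = 8 messages m ∈ F_2^3.
For each, compute codeword c = mG in F_2^7, then tally its weight.
  m = 000 → c = 0000000, weight = 0.
  m = 100 → c = 0000011, weight = 2.
  m = 010 → c = 1110000, weight = 3.
  m = 110 → c = 1110011, weight = 5.
  m = 001 → c = 1001100, weight = 3.
  m = 101 → c = 1001111, weight = 5.
  m = 011 → c = 0111100, weight = 4.
  m = 111 → c = 0111111, weight = 6.
Tally weights:
  weight 0: 1 codewords.
  weight 2: 1 codewords.
  weight 3: 2 codewords.
  weight 4: 1 codewords.
  weight 5: 2 codewords.
  weight 6: 1 codewords.
Minimum distance d = smallest w > 0 with A_w > 0 = 2.
Sanity: Σ A_w = 8 = 2^3 = 8 ✓.


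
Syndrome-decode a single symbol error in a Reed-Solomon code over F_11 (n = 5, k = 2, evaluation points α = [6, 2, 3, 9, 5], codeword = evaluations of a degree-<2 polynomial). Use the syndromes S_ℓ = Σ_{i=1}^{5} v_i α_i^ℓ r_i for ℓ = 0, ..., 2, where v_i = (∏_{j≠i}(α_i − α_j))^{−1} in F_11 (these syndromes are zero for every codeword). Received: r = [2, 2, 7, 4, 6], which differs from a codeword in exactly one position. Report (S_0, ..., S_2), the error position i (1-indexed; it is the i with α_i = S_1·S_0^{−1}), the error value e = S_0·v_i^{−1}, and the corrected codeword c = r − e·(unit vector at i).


S = (3, 7, 9), error at position 1, error magnitude e = 2, c = [0, 2, 7, 4, 6].

Step 1: column multipliers v_i = (∏_{j≠i}(α_i − α_j))^{−1} mod 11.
  i = 1 (α = 6): (6−2)(6−3)(6−9)(6−5) = 4·3·(−3)·1 = −36 ≡ 8, so v_1 = 8^{−1} = 7 (mod 11).
  i = 2 (α = 2): (2−6)(2−3)(2−9)(2−5) = (−4)·(−1)·(−7)·(−3) = 84 ≡ 7, so v_2 = 7^{−1} = 8 (mod 11).
  i = 3 (α = 3): (3−6)(3−2)(3−9)(3−5) = (−3)·1·(−6)·(−2) = −36 ≡ 8, so v_3 = 8^{−1} = 7 (mod 11).
  i = 4 (α = 9): (9−6)(9−2)(9−3)(9−5) = 3·7·6·4 = 504 ≡ 9, so v_4 = 9^{−1} = 5 (mod 11).
  i = 5 (α = 5): (5−6)(5−2)(5−3)(5−9) = (−1)·3·2·(−4) = 24 ≡ 2, so v_5 = 2^{−1} = 6 (mod 11).
  v = [7, 8, 7, 5, 6].
Step 2: syndromes of r = [2, 2, 7, 4, 6] (all sums mod 11).
  S_0 = Σ v_i r_i = 7·2 + 8·2 + 7·7 + 5·4 + 6·6 = 135 ≡ 3.
  S_1 = Σ v_i α_i r_i = 7·6·2 + 8·2·2 + 7·3·7 + 5·9·4 + 6·5·6 = 623 ≡ 7.
  α_i^2 mod 11 = [3, 4, 9, 4, 3].
  S_2 = Σ v_i α_i^2 r_i = 7·3·2 + 8·4·2 + 7·9·7 + 5·4·4 + 6·3·6 = 735 ≡ 9.
  S = (3, 7, 9) ≠ 0, so r is not a codeword (an error is present).
Step 3: locate the error. For a single error e at position i, S_ℓ = v_i·e·α_i^ℓ, so α_err = S_1/S_0.
  S_0^{−1} = 3^{−1} = 4 (mod 11), so α_err = 7·4 = 28 ≡ 6 = α_1. Error position i = 1.
  Consistency check: S_2/S_1 = 9·8 = 72 ≡ 6 = α_err ✓ (single-error assumption holds).
Step 4: error magnitude e = S_0/v_1 = S_0·∏_{j≠1}(α_1 − α_j) = 3·8 = 24 ≡ 2 (mod 11).
Step 5: correct position 1: c_1 = r_1 − e = 2 − 2 ≡ 0 (mod 11). Hence c = [0, 2, 7, 4, 6].
  Check: interpolating c through the α_i gives m(x) = 3 + 5·x (degree < 2) with m(α_i) = c_i for every i, so c is indeed a codeword.


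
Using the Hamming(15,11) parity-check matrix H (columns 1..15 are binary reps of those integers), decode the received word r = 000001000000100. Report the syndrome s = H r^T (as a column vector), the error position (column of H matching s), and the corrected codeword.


s = (1, 0, 1, 1)^T, error position = 11, corrected codeword c = 000001000010100

Compute s = H r^T mod 2 one row at a time:
  s_1 = 0 + 0 + 0 + 0 + 0 + 1 + 0 + 0 = 1 ≡ 1 (mod 2).
  s_2 = 0 + 0 + 1 + 0 + 0 + 1 + 0 + 0 = 2 ≡ 0 (mod 2).
  s_3 = 0 + 0 + 1 + 0 + 0 + 0 + 0 + 0 = 1 ≡ 1 (mod 2).
  s_4 = 0 + 0 + 0 + 0 + 0 + 0 + 1 + 0 = 1 ≡ 1 (mod 2).
s = (1, 0, 1, 1)^T — this equals column 11 of H (binary 1011), so error is at position 11.
Correct: flip bit 11 of r = 000001000000100 to get c = 000001000010100.


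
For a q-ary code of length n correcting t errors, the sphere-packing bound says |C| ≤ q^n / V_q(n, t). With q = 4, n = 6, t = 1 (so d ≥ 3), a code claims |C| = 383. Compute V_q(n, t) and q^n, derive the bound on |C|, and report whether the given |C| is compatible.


V_q(n, t) = 19, q^n = 4096, Hamming bound = 215, |C| = 383 > bound (violated).

Step 1: Compute V_q(n, t) = Σ_{j=0}^1 C(n, j) (q−1)^j.
  j = 0: C(6,0)·(3)^0 = 1·1 = 1.
  j = 1: C(6,1)·(3)^1 = 6·3 = 18.
  V_q(n, t) = 1 + 18 = 19.
Step 2: q^n = 4^6 = 4096.
Step 3: Hamming bound ⌊q^n / V_q(n,t)⌋ = ⌊4096/19⌋ = 215.
Step 4: Compare |C| = 383 to 215: violated.
The claimed |C| lies above the Hamming bound, so no 4-ary code of length 6 with d ≥ 3 can have 383 codewords.


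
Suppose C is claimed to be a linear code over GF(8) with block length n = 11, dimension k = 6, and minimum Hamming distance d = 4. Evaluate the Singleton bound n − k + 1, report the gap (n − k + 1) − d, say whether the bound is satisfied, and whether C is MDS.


Singleton RHS = n − k + 1 = 6, slack = 2, bound satisfied, not MDS.

Singleton bound: d ≤ n − k + 1.
Here n = 11, k = 6, so n − k + 1 = 6.
Given d = 4, check d ≤ 6: YES.
Slack = (n − k + 1) − d = 2.
The code is NOT MDS (slack = 2 > 0).
Description: the claimed parameters are [11, 6, 4]_8; such a code would be non-MDS.


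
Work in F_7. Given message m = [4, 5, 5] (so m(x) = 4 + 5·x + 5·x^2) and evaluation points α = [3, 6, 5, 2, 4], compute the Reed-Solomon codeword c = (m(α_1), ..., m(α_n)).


c = [1, 4, 0, 6, 6]

Message polynomial: m(x) = 4 + 5·x + 5·x^2 (mod 7).
For each evaluation point α_i, compute m(α_i) mod 7:
  α_1 = 3: Horner steps 5 → 6 → 1, so m(3) = 1.
  α_2 = 6: Horner steps 5 → 0 → 4, so m(6) = 4.
  α_3 = 5: Horner steps 5 → 2 → 0, so m(5) = 0.
  α_4 = 2: Horner steps 5 → 1 → 6, so m(2) = 6.
  α_5 = 4: Horner steps 5 → 4 → 6, so m(4) = 6.
Codeword c = [1, 4, 0, 6, 6] ∈ F_7^5.


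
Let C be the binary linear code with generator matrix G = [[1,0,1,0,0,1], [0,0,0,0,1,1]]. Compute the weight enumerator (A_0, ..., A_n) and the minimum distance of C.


Weight distribution: A_0 = 1, A_2 = 1, A_3 = 2. Minimum distance d = 2.

Enumerate all 2^2 = 4 messages m ∈ F_2^2.
For each, compute codeword c = mG in F_2^6, then tally its weight.
  m = 00 → c = 000000, weight = 0.
  m = 10 → c = 101001, weight = 3.
  m = 01 → c = 000011, weight = 2.
  m = 11 → c = 101010, weight = 3.
Tally weights:
  weight 0: 1 codewords.
  weight 2: 1 codewords.
  weight 3: 2 codewords.
Minimum distance d = smallest w > 0 with A_w > 0 = 2.
Sanity: Σ A_w = 4 = 2^2 = 4 ✓.


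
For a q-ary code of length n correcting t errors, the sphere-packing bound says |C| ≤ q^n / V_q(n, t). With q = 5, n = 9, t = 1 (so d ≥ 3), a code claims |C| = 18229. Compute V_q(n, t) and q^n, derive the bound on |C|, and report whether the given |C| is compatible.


V_q(n, t) = 37, q^n = 1953125, Hamming bound = 52787, |C| = 18229 ≤ bound (satisfied).

Step 1: Compute V_q(n, t) = Σ_{j=0}^1 C(n, j) (q−1)^j.
  j = 0: C(9,0)·(4)^0 = 1·1 = 1.
  j = 1: C(9,1)·(4)^1 = 9·4 = 36.
  V_q(n, t) = 1 + 36 = 37.
Step 2: q^n = 5^9 = 1953125.
Step 3: Hamming bound ⌊q^n / V_q(n,t)⌋ = ⌊1953125/37⌋ = 52787.
Step 4: Compare |C| = 18229 to 52787: satisfied.
The claimed |C| lies below the Hamming bound.


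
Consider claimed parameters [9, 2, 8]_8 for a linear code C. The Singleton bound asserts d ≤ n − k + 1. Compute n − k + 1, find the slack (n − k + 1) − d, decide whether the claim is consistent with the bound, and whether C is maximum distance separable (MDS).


Singleton RHS = n − k + 1 = 8, slack = 0, bound satisfied, MDS.

Singleton bound: d ≤ n − k + 1.
Here n = 9, k = 2, so n − k + 1 = 8.
Given d = 8, check d ≤ 8: YES.
Slack = (n − k + 1) − d = 0.
The code is MDS (slack = 0).
Description: the claimed parameters are [9, 2, 8]_8; such a code would be MDS (meets Singleton bound).


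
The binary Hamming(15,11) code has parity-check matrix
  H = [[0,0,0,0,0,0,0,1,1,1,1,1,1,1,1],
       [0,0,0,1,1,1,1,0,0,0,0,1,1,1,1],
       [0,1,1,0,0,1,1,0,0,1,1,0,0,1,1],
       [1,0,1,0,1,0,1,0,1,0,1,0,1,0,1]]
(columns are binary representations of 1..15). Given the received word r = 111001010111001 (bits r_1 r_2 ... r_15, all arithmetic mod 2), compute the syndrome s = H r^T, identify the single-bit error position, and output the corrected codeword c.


s = (1, 1, 0, 0)^T, error position = 12, corrected codeword c = 111001010110001

Compute s = H r^T mod 2 one row at a time:
  s_1 = 1 + 0 + 1 + 1 + 1 + 0 + 0 + 1 = 5 ≡ 1 (mod 2).
  s_2 = 0 + 0 + 1 + 0 + 1 + 0 + 0 + 1 = 3 ≡ 1 (mod 2).
  s_3 = 1 + 1 + 1 + 0 + 1 + 1 + 0 + 1 = 6 ≡ 0 (mod 2).
  s_4 = 1 + 1 + 0 + 0 + 0 + 1 + 0 + 1 = 4 ≡ 0 (mod 2).
s = (1, 1, 0, 0)^T — this equals column 12 of H (binary 1100), so error is at position 12.
Correct: flip bit 12 of r = 111001010111001 to get c = 111001010110001.


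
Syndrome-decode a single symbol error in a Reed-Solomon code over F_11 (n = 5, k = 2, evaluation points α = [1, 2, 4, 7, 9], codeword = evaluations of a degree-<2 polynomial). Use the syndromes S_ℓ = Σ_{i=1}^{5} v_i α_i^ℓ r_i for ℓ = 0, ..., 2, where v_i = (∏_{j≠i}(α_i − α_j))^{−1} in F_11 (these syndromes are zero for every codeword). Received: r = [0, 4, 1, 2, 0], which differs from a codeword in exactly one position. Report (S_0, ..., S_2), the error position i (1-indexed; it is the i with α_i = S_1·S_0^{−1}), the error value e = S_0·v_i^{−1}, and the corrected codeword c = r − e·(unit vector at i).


S = (10, 2, 7), error at position 5, error magnitude e = 1, c = [0, 4, 1, 2, 10].

Step 1: column multipliers v_i = (∏_{j≠i}(α_i − α_j))^{−1} mod 11.
  i = 1 (α = 1): (1−2)(1−4)(1−7)(1−9) = (−1)·(−3)·(−6)·(−8) = 144 ≡ 1, so v_1 = 1^{−1} = 1 (mod 11).
  i = 2 (α = 2): (2−1)(2−4)(2−7)(2−9) = 1·(−2)·(−5)·(−7) = −70 ≡ 7, so v_2 = 7^{−1} = 8 (mod 11).
  i = 3 (α = 4): (4−1)(4−2)(4−7)(4−9) = 3·2·(−3)·(−5) = 90 ≡ 2, so v_3 = 2^{−1} = 6 (mod 11).
  i = 4 (α = 7): (7−1)(7−2)(7−4)(7−9) = 6·5·3·(−2) = −180 ≡ 7, so v_4 = 7^{−1} = 8 (mod 11).
  i = 5 (α = 9): (9−1)(9−2)(9−4)(9−7) = 8·7·5·2 = 560 ≡ 10, so v_5 = 10^{−1} = 10 (mod 11).
  v = [1, 8, 6, 8, 10].
Step 2: syndromes of r = [0, 4, 1, 2, 0] (all sums mod 11).
  S_0 = Σ v_i r_i = 1·0 + 8·4 + 6·1 + 8·2 + 10·0 = 54 ≡ 10.
  S_1 = Σ v_i α_i r_i = 1·1·0 + 8·2·4 + 6·4·1 + 8·7·2 + 10·9·0 = 200 ≡ 2.
  α_i^2 mod 11 = [1, 4, 5, 5, 4].
  S_2 = Σ v_i α_i^2 r_i = 1·1·0 + 8·4·4 + 6·5·1 + 8·5·2 + 10·4·0 = 238 ≡ 7.
  S = (10, 2, 7) ≠ 0, so r is not a codeword (an error is present).
Step 3: locate the error. For a single error e at position i, S_ℓ = v_i·e·α_i^ℓ, so α_err = S_1/S_0.
  S_0^{−1} = 10^{−1} = 10 (mod 11), so α_err = 2·10 = 20 ≡ 9 = α_5. Error position i = 5.
  Consistency check: S_2/S_1 = 7·6 = 42 ≡ 9 = α_err ✓ (single-error assumption holds).
Step 4: error magnitude e = S_0/v_5 = S_0·∏_{j≠5}(α_5 − α_j) = 10·10 = 100 ≡ 1 (mod 11).
Step 5: correct position 5: c_5 = r_5 − e = 0 − 1 ≡ 10 (mod 11). Hence c = [0, 4, 1, 2, 10].
  Check: interpolating c through the α_i gives m(x) = 7 + 4·x (degree < 2) with m(α_i) = c_i for every i, so c is indeed a codeword.
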